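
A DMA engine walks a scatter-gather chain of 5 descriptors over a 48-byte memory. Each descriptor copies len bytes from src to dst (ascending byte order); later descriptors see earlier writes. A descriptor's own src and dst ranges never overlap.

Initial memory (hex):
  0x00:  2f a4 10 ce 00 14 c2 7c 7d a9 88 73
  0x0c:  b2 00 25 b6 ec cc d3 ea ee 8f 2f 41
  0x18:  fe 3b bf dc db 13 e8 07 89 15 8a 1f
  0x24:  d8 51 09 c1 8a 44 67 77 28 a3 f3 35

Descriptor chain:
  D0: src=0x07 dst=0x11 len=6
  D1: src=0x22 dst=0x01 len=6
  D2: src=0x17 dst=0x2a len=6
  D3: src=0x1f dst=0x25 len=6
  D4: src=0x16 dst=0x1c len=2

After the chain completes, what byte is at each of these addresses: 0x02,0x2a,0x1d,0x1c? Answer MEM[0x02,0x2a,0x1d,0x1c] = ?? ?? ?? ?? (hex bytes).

[0] 0x07->0x11 len=6 : 7c 7d a9 88 73 b2
[1] 0x22->0x01 len=6 : 8a 1f d8 51 09 c1
[2] 0x17->0x2a len=6 : 41 fe 3b bf dc db
[3] 0x1f->0x25 len=6 : 07 89 15 8a 1f d8
[4] 0x16->0x1c len=2 : b2 41
query mem[0x02]=0x1f, mem[0x2a]=0xd8, mem[0x1d]=0x41, mem[0x1c]=0xb2

MEM[0x02,0x2a,0x1d,0x1c] = 1f d8 41 b2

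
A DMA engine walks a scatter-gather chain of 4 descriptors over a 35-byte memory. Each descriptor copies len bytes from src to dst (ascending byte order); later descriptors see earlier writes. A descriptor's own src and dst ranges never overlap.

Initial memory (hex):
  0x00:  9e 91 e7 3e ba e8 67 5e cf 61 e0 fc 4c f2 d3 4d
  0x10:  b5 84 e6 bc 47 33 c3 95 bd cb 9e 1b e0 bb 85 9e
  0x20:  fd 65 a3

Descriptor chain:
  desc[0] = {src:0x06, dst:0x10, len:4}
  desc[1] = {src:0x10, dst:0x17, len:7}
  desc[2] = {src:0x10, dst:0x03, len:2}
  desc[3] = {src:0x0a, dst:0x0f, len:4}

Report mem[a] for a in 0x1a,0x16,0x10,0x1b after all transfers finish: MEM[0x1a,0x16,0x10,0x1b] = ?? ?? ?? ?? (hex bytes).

  after D0: wrote 4B at 0x10 = 675ecf61
  after D1: wrote 7B at 0x17 = 675ecf614733c3
  after D2: wrote 2B at 0x03 = 675e
  after D3: wrote 4B at 0x0f = e0fc4cf2
query mem[0x1a]=0x61, mem[0x16]=0xc3, mem[0x10]=0xfc, mem[0x1b]=0x47

MEM[0x1a,0x16,0x10,0x1b] = 61 c3 fc 47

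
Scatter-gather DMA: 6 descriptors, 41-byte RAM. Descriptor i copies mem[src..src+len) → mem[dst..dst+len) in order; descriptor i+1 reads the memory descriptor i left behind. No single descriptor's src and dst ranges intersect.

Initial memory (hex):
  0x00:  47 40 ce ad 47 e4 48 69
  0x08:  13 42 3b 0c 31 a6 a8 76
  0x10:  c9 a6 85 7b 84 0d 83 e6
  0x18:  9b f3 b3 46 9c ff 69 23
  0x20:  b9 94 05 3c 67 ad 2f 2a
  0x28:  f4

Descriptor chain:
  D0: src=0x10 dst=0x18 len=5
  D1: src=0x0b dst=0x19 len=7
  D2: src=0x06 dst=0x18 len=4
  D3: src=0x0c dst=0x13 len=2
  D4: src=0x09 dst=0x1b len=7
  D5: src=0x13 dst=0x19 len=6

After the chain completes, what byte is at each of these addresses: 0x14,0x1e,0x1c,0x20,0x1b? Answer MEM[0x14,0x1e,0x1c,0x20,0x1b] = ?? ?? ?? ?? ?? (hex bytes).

MEM[0x14,0x1e,0x1c,0x20,0x1b] = a6 48 83 a8 0d

[0] 0x10->0x18 len=5 : c9 a6 85 7b 84
[1] 0x0b->0x19 len=7 : 0c 31 a6 a8 76 c9 a6
[2] 0x06->0x18 len=4 : 48 69 13 42
[3] 0x0c->0x13 len=2 : 31 a6
[4] 0x09->0x1b len=7 : 42 3b 0c 31 a6 a8 76
[5] 0x13->0x19 len=6 : 31 a6 0d 83 e6 48
query mem[0x14]=0xa6, mem[0x1e]=0x48, mem[0x1c]=0x83, mem[0x20]=0xa8, mem[0x1b]=0x0d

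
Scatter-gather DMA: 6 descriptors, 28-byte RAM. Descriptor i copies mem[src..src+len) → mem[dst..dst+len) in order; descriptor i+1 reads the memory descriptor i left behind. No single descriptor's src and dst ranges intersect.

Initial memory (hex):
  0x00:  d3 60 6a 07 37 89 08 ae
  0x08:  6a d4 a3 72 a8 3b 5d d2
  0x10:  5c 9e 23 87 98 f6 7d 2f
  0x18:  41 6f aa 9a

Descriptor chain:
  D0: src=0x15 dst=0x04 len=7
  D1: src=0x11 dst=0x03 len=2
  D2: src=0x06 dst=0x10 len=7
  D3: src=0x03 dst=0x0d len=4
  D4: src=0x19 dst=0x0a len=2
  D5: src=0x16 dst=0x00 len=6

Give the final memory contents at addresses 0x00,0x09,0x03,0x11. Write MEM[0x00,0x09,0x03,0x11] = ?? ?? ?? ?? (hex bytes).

MEM[0x00,0x09,0x03,0x11] = a8 aa 6f 41

#0 dst[0x04+7] := {0xf6,0x7d,0x2f,0x41,0x6f,0xaa,0x9a}
#1 dst[0x03+2] := {0x9e,0x23}
#2 dst[0x10+7] := {0x2f,0x41,0x6f,0xaa,0x9a,0x72,0xa8}
#3 dst[0x0d+4] := {0x9e,0x23,0x7d,0x2f}
#4 dst[0x0a+2] := {0x6f,0xaa}
#5 dst[0x00+6] := {0xa8,0x2f,0x41,0x6f,0xaa,0x9a}
query mem[0x00]=0xa8, mem[0x09]=0xaa, mem[0x03]=0x6f, mem[0x11]=0x41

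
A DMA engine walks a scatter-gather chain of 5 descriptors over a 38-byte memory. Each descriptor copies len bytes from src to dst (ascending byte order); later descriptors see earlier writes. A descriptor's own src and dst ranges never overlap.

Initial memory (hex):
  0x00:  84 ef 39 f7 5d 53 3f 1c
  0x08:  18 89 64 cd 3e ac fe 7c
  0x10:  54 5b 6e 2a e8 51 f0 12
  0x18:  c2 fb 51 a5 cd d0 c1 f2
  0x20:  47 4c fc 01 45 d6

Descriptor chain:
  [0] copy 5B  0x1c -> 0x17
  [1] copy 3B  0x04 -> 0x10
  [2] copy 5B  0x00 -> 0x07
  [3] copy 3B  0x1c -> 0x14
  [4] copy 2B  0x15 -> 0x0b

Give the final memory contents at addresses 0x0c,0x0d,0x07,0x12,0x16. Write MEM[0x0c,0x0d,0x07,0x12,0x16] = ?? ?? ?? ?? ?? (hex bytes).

MEM[0x0c,0x0d,0x07,0x12,0x16] = c1 ac 84 3f c1

D0: mem[0x17..0x1b] <- [cd d0 c1 f2 47]
D1: mem[0x10..0x12] <- [5d 53 3f]
D2: mem[0x07..0x0b] <- [84 ef 39 f7 5d]
D3: mem[0x14..0x16] <- [cd d0 c1]
D4: mem[0x0b..0x0c] <- [d0 c1]
query mem[0x0c]=0xc1, mem[0x0d]=0xac, mem[0x07]=0x84, mem[0x12]=0x3f, mem[0x16]=0xc1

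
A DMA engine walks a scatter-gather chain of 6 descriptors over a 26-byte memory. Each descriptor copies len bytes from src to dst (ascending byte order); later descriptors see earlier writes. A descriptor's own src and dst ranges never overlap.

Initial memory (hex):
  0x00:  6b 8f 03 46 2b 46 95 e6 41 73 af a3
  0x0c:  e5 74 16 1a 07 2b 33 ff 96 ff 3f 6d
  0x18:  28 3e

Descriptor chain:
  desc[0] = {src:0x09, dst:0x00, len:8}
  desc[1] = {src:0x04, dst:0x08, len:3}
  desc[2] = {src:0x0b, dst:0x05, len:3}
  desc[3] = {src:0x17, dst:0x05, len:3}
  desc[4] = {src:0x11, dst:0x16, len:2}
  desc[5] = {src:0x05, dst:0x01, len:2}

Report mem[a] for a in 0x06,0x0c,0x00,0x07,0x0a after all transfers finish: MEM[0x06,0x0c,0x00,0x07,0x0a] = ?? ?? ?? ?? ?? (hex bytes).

[0] 0x09->0x00 len=8 : 73 af a3 e5 74 16 1a 07
[1] 0x04->0x08 len=3 : 74 16 1a
[2] 0x0b->0x05 len=3 : a3 e5 74
[3] 0x17->0x05 len=3 : 6d 28 3e
[4] 0x11->0x16 len=2 : 2b 33
[5] 0x05->0x01 len=2 : 6d 28
query mem[0x06]=0x28, mem[0x0c]=0xe5, mem[0x00]=0x73, mem[0x07]=0x3e, mem[0x0a]=0x1a

MEM[0x06,0x0c,0x00,0x07,0x0a] = 28 e5 73 3e 1a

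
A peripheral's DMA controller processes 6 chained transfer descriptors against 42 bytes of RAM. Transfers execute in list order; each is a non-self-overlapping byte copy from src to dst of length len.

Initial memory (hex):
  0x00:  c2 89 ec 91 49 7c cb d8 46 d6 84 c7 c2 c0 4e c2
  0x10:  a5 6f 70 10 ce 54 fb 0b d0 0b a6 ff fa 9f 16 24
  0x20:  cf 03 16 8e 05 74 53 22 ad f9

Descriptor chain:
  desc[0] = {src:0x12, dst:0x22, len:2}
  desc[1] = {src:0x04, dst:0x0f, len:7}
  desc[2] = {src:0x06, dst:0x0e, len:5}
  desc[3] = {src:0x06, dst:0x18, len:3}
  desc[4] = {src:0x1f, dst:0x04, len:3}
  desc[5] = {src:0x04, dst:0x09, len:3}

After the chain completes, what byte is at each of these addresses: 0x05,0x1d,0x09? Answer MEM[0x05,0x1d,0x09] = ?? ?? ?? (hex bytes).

[0] 0x12->0x22 len=2 : 70 10
[1] 0x04->0x0f len=7 : 49 7c cb d8 46 d6 84
[2] 0x06->0x0e len=5 : cb d8 46 d6 84
[3] 0x06->0x18 len=3 : cb d8 46
[4] 0x1f->0x04 len=3 : 24 cf 03
[5] 0x04->0x09 len=3 : 24 cf 03
query mem[0x05]=0xcf, mem[0x1d]=0x9f, mem[0x09]=0x24

MEM[0x05,0x1d,0x09] = cf 9f 24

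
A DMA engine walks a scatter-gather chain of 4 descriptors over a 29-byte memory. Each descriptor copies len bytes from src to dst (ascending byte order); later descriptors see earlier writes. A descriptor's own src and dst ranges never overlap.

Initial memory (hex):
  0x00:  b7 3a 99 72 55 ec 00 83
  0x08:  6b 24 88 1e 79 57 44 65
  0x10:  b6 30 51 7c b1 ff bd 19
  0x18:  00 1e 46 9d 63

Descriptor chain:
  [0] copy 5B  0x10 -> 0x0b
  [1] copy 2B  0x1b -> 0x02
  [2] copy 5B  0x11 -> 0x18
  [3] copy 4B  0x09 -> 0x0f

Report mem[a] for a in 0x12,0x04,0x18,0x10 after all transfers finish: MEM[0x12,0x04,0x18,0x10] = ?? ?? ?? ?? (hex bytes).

#0 dst[0x0b+5] := {0xb6,0x30,0x51,0x7c,0xb1}
#1 dst[0x02+2] := {0x9d,0x63}
#2 dst[0x18+5] := {0x30,0x51,0x7c,0xb1,0xff}
#3 dst[0x0f+4] := {0x24,0x88,0xb6,0x30}
query mem[0x12]=0x30, mem[0x04]=0x55, mem[0x18]=0x30, mem[0x10]=0x88

MEM[0x12,0x04,0x18,0x10] = 30 55 30 88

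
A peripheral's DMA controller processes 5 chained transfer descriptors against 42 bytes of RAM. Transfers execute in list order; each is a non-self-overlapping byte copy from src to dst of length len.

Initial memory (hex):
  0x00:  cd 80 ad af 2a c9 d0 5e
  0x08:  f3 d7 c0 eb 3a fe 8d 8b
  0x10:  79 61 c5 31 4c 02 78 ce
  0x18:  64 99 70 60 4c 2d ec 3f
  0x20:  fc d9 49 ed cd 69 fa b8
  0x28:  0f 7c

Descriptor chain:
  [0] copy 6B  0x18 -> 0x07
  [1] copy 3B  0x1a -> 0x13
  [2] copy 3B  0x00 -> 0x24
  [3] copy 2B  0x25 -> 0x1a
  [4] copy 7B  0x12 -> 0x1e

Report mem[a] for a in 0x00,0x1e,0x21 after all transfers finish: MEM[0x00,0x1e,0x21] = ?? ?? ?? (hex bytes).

MEM[0x00,0x1e,0x21] = cd c5 4c

D0: mem[0x07..0x0c] <- [64 99 70 60 4c 2d]
D1: mem[0x13..0x15] <- [70 60 4c]
D2: mem[0x24..0x26] <- [cd 80 ad]
D3: mem[0x1a..0x1b] <- [80 ad]
D4: mem[0x1e..0x24] <- [c5 70 60 4c 78 ce 64]
query mem[0x00]=0xcd, mem[0x1e]=0xc5, mem[0x21]=0x4c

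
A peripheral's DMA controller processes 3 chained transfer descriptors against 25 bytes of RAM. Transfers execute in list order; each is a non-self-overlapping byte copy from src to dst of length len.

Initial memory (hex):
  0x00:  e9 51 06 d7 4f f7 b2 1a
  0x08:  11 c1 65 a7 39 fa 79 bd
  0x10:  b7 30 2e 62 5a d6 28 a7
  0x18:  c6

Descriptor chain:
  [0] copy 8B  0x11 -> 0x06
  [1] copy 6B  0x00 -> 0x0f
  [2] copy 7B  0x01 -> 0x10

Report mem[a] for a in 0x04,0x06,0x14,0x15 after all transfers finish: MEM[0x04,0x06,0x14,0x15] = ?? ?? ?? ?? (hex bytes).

MEM[0x04,0x06,0x14,0x15] = 4f 30 f7 30

D0: mem[0x06..0x0d] <- [30 2e 62 5a d6 28 a7 c6]
D1: mem[0x0f..0x14] <- [e9 51 06 d7 4f f7]
D2: mem[0x10..0x16] <- [51 06 d7 4f f7 30 2e]
query mem[0x04]=0x4f, mem[0x06]=0x30, mem[0x14]=0xf7, mem[0x15]=0x30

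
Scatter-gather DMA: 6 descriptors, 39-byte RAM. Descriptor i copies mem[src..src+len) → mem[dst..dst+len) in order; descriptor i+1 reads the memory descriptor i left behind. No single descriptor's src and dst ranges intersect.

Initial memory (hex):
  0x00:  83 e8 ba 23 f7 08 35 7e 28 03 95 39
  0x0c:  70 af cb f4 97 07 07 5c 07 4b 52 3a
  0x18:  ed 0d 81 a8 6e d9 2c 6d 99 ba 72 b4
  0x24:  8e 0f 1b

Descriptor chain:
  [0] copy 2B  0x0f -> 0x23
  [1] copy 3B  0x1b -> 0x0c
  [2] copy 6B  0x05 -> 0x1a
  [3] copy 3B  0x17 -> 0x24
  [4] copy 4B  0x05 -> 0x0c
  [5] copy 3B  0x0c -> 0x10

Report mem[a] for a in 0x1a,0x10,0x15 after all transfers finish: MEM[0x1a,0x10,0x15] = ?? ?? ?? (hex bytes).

MEM[0x1a,0x10,0x15] = 08 08 4b

#0 dst[0x23+2] := {0xf4,0x97}
#1 dst[0x0c+3] := {0xa8,0x6e,0xd9}
#2 dst[0x1a+6] := {0x08,0x35,0x7e,0x28,0x03,0x95}
#3 dst[0x24+3] := {0x3a,0xed,0x0d}
#4 dst[0x0c+4] := {0x08,0x35,0x7e,0x28}
#5 dst[0x10+3] := {0x08,0x35,0x7e}
query mem[0x1a]=0x08, mem[0x10]=0x08, mem[0x15]=0x4b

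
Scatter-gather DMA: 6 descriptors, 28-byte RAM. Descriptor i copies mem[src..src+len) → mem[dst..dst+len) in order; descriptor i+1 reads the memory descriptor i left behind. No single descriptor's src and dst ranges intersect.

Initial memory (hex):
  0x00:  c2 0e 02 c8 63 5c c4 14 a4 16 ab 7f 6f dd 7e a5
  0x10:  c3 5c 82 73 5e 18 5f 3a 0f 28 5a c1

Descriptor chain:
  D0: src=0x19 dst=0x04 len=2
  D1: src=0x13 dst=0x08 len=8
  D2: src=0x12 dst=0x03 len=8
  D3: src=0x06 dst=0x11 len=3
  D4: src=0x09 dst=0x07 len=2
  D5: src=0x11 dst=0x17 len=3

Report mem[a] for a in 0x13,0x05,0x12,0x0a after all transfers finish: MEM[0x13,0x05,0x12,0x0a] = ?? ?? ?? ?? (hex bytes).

  after D0: wrote 2B at 0x04 = 285a
  after D1: wrote 8B at 0x08 = 735e185f3a0f285a
  after D2: wrote 8B at 0x03 = 82735e185f3a0f28
  after D3: wrote 3B at 0x11 = 185f3a
  after D4: wrote 2B at 0x07 = 0f28
  after D5: wrote 3B at 0x17 = 185f3a
query mem[0x13]=0x3a, mem[0x05]=0x5e, mem[0x12]=0x5f, mem[0x0a]=0x28

MEM[0x13,0x05,0x12,0x0a] = 3a 5e 5f 28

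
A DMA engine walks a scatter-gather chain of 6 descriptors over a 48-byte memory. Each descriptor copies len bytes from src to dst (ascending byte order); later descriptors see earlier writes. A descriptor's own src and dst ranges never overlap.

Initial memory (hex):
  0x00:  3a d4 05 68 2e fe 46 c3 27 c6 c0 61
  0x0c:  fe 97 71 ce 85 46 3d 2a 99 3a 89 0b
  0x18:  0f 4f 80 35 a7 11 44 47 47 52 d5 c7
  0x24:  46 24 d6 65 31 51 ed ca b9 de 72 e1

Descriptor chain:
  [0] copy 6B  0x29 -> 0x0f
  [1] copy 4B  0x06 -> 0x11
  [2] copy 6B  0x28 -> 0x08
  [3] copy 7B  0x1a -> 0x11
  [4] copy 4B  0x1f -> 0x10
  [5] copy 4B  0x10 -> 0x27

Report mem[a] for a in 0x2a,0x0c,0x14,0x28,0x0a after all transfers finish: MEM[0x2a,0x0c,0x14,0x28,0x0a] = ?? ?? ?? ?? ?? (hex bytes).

MEM[0x2a,0x0c,0x14,0x28,0x0a] = d5 b9 11 47 ed

[0] 0x29->0x0f len=6 : 51 ed ca b9 de 72
[1] 0x06->0x11 len=4 : 46 c3 27 c6
[2] 0x28->0x08 len=6 : 31 51 ed ca b9 de
[3] 0x1a->0x11 len=7 : 80 35 a7 11 44 47 47
[4] 0x1f->0x10 len=4 : 47 47 52 d5
[5] 0x10->0x27 len=4 : 47 47 52 d5
query mem[0x2a]=0xd5, mem[0x0c]=0xb9, mem[0x14]=0x11, mem[0x28]=0x47, mem[0x0a]=0xed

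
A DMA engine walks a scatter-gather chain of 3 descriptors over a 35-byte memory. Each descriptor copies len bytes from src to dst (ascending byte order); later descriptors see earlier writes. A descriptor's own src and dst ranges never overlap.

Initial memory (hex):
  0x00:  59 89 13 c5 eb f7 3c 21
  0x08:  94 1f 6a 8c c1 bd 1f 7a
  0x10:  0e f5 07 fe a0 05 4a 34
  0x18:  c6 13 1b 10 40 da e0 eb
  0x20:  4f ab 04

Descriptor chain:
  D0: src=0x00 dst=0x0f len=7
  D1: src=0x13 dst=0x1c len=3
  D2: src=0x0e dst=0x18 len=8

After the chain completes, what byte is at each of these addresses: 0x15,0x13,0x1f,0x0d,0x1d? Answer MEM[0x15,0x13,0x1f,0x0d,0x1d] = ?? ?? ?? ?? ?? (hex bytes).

MEM[0x15,0x13,0x1f,0x0d,0x1d] = 3c eb 3c bd eb

  after D0: wrote 7B at 0x0f = 598913c5ebf73c
  after D1: wrote 3B at 0x1c = ebf73c
  after D2: wrote 8B at 0x18 = 1f598913c5ebf73c
query mem[0x15]=0x3c, mem[0x13]=0xeb, mem[0x1f]=0x3c, mem[0x0d]=0xbd, mem[0x1d]=0xeb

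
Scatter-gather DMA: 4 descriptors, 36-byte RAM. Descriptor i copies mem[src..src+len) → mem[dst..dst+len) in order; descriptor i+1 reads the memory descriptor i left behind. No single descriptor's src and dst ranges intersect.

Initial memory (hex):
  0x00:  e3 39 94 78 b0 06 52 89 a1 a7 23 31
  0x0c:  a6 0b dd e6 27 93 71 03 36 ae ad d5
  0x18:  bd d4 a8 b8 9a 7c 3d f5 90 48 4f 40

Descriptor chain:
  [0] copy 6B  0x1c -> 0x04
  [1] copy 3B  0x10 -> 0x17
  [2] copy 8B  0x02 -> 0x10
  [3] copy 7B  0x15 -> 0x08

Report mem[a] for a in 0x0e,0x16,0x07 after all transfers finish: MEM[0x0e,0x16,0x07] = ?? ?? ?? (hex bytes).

MEM[0x0e,0x16,0x07] = b8 90 f5

[0] 0x1c->0x04 len=6 : 9a 7c 3d f5 90 48
[1] 0x10->0x17 len=3 : 27 93 71
[2] 0x02->0x10 len=8 : 94 78 9a 7c 3d f5 90 48
[3] 0x15->0x08 len=7 : f5 90 48 93 71 a8 b8
query mem[0x0e]=0xb8, mem[0x16]=0x90, mem[0x07]=0xf5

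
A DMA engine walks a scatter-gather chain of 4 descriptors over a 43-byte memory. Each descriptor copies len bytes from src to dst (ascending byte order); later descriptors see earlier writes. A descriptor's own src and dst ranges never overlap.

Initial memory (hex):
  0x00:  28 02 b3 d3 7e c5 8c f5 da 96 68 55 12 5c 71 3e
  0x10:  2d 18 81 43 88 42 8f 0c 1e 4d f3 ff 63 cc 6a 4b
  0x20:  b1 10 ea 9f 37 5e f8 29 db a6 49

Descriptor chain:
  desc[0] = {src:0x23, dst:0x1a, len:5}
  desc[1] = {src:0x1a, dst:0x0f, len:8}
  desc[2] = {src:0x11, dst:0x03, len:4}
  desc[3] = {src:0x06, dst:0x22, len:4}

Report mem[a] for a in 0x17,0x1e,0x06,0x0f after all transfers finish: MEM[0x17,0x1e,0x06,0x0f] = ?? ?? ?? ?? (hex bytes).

MEM[0x17,0x1e,0x06,0x0f] = 0c 29 4b 9f

#0 dst[0x1a+5] := {0x9f,0x37,0x5e,0xf8,0x29}
#1 dst[0x0f+8] := {0x9f,0x37,0x5e,0xf8,0x29,0x4b,0xb1,0x10}
#2 dst[0x03+4] := {0x5e,0xf8,0x29,0x4b}
#3 dst[0x22+4] := {0x4b,0xf5,0xda,0x96}
query mem[0x17]=0x0c, mem[0x1e]=0x29, mem[0x06]=0x4b, mem[0x0f]=0x9f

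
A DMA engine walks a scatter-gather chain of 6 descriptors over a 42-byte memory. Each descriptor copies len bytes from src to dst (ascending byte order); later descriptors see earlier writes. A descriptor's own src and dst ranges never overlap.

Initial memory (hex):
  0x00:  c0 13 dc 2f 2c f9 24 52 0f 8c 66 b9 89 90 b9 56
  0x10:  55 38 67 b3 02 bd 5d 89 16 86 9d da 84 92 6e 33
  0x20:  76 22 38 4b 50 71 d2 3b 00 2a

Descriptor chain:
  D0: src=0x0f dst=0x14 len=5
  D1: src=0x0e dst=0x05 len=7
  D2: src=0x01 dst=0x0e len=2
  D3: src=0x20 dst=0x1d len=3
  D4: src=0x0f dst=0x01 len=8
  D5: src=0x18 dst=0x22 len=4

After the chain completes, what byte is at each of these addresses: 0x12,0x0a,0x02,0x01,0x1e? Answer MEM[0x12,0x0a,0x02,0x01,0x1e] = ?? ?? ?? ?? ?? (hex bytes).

MEM[0x12,0x0a,0x02,0x01,0x1e] = 67 b3 55 dc 22

D0: mem[0x14..0x18] <- [56 55 38 67 b3]
D1: mem[0x05..0x0b] <- [b9 56 55 38 67 b3 56]
D2: mem[0x0e..0x0f] <- [13 dc]
D3: mem[0x1d..0x1f] <- [76 22 38]
D4: mem[0x01..0x08] <- [dc 55 38 67 b3 56 55 38]
D5: mem[0x22..0x25] <- [b3 86 9d da]
query mem[0x12]=0x67, mem[0x0a]=0xb3, mem[0x02]=0x55, mem[0x01]=0xdc, mem[0x1e]=0x22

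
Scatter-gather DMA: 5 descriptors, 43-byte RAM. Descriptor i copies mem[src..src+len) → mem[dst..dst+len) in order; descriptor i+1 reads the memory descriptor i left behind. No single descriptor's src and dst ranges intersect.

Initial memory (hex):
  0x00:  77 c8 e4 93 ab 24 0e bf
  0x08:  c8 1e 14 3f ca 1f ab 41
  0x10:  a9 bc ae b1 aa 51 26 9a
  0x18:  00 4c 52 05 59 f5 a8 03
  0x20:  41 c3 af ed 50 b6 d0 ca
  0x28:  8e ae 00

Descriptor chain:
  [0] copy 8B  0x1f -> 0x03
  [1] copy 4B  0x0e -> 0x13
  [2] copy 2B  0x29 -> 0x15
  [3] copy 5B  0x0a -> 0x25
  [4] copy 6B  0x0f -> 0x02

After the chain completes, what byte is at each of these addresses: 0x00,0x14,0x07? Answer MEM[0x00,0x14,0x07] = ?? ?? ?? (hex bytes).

MEM[0x00,0x14,0x07] = 77 41 41

[0] 0x1f->0x03 len=8 : 03 41 c3 af ed 50 b6 d0
[1] 0x0e->0x13 len=4 : ab 41 a9 bc
[2] 0x29->0x15 len=2 : ae 00
[3] 0x0a->0x25 len=5 : d0 3f ca 1f ab
[4] 0x0f->0x02 len=6 : 41 a9 bc ae ab 41
query mem[0x00]=0x77, mem[0x14]=0x41, mem[0x07]=0x41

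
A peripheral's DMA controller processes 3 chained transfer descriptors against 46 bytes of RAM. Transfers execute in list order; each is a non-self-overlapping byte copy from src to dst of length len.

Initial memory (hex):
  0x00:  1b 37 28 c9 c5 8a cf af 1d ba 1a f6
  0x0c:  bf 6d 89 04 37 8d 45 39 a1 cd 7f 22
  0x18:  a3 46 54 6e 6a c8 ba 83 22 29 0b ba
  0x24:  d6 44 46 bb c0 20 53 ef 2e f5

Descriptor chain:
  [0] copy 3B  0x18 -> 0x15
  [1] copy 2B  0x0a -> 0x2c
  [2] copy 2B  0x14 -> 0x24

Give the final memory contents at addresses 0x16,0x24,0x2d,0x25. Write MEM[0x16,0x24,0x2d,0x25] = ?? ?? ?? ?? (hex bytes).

D0: mem[0x15..0x17] <- [a3 46 54]
D1: mem[0x2c..0x2d] <- [1a f6]
D2: mem[0x24..0x25] <- [a1 a3]
query mem[0x16]=0x46, mem[0x24]=0xa1, mem[0x2d]=0xf6, mem[0x25]=0xa3

MEM[0x16,0x24,0x2d,0x25] = 46 a1 f6 a3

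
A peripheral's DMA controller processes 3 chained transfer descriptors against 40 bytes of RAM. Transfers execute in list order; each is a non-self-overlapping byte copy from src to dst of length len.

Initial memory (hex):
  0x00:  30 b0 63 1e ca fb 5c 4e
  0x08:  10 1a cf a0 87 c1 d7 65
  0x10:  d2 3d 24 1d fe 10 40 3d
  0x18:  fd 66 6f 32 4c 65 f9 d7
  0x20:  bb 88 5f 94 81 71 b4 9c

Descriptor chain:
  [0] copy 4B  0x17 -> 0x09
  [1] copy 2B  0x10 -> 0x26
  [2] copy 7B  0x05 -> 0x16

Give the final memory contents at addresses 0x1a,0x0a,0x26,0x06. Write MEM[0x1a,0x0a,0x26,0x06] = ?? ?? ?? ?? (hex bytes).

  after D0: wrote 4B at 0x09 = 3dfd666f
  after D1: wrote 2B at 0x26 = d23d
  after D2: wrote 7B at 0x16 = fb5c4e103dfd66
query mem[0x1a]=0x3d, mem[0x0a]=0xfd, mem[0x26]=0xd2, mem[0x06]=0x5c

MEM[0x1a,0x0a,0x26,0x06] = 3d fd d2 5c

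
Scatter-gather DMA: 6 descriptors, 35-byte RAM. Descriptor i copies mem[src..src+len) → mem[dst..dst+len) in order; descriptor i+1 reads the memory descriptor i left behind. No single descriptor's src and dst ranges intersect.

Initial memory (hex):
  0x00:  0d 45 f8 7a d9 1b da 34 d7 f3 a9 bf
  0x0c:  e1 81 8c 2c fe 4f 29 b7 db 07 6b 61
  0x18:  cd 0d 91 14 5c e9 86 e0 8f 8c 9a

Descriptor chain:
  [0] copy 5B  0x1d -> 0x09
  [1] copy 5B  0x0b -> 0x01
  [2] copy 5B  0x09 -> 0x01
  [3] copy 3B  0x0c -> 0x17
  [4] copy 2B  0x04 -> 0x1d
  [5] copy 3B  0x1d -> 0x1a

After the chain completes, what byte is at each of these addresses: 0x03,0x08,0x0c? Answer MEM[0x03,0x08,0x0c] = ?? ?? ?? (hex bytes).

MEM[0x03,0x08,0x0c] = e0 d7 8f

#0 dst[0x09+5] := {0xe9,0x86,0xe0,0x8f,0x8c}
#1 dst[0x01+5] := {0xe0,0x8f,0x8c,0x8c,0x2c}
#2 dst[0x01+5] := {0xe9,0x86,0xe0,0x8f,0x8c}
#3 dst[0x17+3] := {0x8f,0x8c,0x8c}
#4 dst[0x1d+2] := {0x8f,0x8c}
#5 dst[0x1a+3] := {0x8f,0x8c,0xe0}
query mem[0x03]=0xe0, mem[0x08]=0xd7, mem[0x0c]=0x8f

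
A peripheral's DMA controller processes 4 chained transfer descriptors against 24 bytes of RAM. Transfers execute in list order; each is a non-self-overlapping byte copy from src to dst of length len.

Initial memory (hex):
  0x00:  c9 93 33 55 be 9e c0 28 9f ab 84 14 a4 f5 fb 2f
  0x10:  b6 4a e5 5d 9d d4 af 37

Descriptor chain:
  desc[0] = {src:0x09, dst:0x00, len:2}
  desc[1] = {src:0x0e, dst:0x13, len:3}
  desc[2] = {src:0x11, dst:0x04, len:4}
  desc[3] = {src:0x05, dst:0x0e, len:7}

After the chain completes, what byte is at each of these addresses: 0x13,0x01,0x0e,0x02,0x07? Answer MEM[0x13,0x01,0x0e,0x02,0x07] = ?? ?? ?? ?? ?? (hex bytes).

MEM[0x13,0x01,0x0e,0x02,0x07] = 84 84 e5 33 2f

[0] 0x09->0x00 len=2 : ab 84
[1] 0x0e->0x13 len=3 : fb 2f b6
[2] 0x11->0x04 len=4 : 4a e5 fb 2f
[3] 0x05->0x0e len=7 : e5 fb 2f 9f ab 84 14
query mem[0x13]=0x84, mem[0x01]=0x84, mem[0x0e]=0xe5, mem[0x02]=0x33, mem[0x07]=0x2f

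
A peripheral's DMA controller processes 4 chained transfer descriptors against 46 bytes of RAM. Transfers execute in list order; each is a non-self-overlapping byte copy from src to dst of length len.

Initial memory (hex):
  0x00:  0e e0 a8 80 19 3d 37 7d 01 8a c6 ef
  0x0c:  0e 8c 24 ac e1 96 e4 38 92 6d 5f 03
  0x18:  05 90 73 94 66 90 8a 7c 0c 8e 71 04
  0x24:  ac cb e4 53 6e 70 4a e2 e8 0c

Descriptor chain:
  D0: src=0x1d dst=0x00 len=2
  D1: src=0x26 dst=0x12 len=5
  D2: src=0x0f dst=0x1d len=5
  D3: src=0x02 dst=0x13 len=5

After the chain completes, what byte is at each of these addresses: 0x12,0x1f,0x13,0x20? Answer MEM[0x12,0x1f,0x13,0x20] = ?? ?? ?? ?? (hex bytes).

MEM[0x12,0x1f,0x13,0x20] = e4 96 a8 e4

D0: mem[0x00..0x01] <- [90 8a]
D1: mem[0x12..0x16] <- [e4 53 6e 70 4a]
D2: mem[0x1d..0x21] <- [ac e1 96 e4 53]
D3: mem[0x13..0x17] <- [a8 80 19 3d 37]
query mem[0x12]=0xe4, mem[0x1f]=0x96, mem[0x13]=0xa8, mem[0x20]=0xe4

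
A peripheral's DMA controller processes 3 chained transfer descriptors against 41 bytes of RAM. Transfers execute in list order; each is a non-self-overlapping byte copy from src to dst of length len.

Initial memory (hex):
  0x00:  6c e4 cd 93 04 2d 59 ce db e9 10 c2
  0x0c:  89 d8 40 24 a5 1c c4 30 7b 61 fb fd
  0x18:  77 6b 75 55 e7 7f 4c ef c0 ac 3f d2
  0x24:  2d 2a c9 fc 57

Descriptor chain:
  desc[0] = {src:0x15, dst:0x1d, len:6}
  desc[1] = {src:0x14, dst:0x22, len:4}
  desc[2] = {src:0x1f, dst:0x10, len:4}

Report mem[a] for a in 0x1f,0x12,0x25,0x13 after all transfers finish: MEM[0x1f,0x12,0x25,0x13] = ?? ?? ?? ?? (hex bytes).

D0: mem[0x1d..0x22] <- [61 fb fd 77 6b 75]
D1: mem[0x22..0x25] <- [7b 61 fb fd]
D2: mem[0x10..0x13] <- [fd 77 6b 7b]
query mem[0x1f]=0xfd, mem[0x12]=0x6b, mem[0x25]=0xfd, mem[0x13]=0x7b

MEM[0x1f,0x12,0x25,0x13] = fd 6b fd 7b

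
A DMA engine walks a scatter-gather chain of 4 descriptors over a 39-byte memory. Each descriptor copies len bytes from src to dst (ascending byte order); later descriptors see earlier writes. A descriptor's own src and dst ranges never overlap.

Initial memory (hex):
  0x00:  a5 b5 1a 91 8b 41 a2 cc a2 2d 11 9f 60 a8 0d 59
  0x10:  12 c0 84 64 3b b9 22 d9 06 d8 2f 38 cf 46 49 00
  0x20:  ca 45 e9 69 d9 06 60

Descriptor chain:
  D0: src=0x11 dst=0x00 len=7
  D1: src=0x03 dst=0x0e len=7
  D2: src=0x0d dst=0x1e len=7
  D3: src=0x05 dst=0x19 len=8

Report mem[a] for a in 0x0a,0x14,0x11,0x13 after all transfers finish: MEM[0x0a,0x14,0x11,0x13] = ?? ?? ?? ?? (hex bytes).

[0] 0x11->0x00 len=7 : c0 84 64 3b b9 22 d9
[1] 0x03->0x0e len=7 : 3b b9 22 d9 cc a2 2d
[2] 0x0d->0x1e len=7 : a8 3b b9 22 d9 cc a2
[3] 0x05->0x19 len=8 : 22 d9 cc a2 2d 11 9f 60
query mem[0x0a]=0x11, mem[0x14]=0x2d, mem[0x11]=0xd9, mem[0x13]=0xa2

MEM[0x0a,0x14,0x11,0x13] = 11 2d d9 a2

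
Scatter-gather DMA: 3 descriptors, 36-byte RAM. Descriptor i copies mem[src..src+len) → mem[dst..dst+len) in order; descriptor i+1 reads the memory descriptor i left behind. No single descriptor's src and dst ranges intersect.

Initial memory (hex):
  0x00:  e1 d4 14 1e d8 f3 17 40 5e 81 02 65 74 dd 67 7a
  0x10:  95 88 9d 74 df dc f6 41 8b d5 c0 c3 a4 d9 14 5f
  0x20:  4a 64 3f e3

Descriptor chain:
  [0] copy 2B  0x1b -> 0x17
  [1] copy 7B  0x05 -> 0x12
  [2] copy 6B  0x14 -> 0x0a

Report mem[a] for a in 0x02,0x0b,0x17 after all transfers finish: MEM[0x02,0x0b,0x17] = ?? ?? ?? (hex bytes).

MEM[0x02,0x0b,0x17] = 14 5e 02

#0 dst[0x17+2] := {0xc3,0xa4}
#1 dst[0x12+7] := {0xf3,0x17,0x40,0x5e,0x81,0x02,0x65}
#2 dst[0x0a+6] := {0x40,0x5e,0x81,0x02,0x65,0xd5}
query mem[0x02]=0x14, mem[0x0b]=0x5e, mem[0x17]=0x02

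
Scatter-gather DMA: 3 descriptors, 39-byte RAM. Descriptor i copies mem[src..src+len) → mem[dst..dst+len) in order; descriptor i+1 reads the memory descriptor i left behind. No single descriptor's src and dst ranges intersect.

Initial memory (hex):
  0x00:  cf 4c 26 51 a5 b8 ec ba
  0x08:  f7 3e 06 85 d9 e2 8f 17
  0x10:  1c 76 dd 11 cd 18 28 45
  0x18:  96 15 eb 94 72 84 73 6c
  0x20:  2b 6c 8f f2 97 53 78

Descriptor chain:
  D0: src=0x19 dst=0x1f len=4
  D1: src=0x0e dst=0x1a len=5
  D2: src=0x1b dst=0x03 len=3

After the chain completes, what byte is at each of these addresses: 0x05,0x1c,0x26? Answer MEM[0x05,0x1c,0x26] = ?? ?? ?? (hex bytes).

MEM[0x05,0x1c,0x26] = 76 1c 78

#0 dst[0x1f+4] := {0x15,0xeb,0x94,0x72}
#1 dst[0x1a+5] := {0x8f,0x17,0x1c,0x76,0xdd}
#2 dst[0x03+3] := {0x17,0x1c,0x76}
query mem[0x05]=0x76, mem[0x1c]=0x1c, mem[0x26]=0x78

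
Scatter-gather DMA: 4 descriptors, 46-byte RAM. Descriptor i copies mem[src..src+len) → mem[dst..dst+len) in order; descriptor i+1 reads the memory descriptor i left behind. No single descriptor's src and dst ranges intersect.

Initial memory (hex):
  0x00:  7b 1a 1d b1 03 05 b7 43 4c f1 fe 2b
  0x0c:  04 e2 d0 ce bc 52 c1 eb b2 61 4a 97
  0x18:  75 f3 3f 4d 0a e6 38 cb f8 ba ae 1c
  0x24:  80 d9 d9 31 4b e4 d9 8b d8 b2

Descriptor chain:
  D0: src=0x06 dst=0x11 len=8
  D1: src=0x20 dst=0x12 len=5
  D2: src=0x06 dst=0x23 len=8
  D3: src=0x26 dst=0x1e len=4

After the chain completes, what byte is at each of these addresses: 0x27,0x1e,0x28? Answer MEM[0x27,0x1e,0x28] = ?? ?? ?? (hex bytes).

MEM[0x27,0x1e,0x28] = fe f1 2b

#0 dst[0x11+8] := {0xb7,0x43,0x4c,0xf1,0xfe,0x2b,0x04,0xe2}
#1 dst[0x12+5] := {0xf8,0xba,0xae,0x1c,0x80}
#2 dst[0x23+8] := {0xb7,0x43,0x4c,0xf1,0xfe,0x2b,0x04,0xe2}
#3 dst[0x1e+4] := {0xf1,0xfe,0x2b,0x04}
query mem[0x27]=0xfe, mem[0x1e]=0xf1, mem[0x28]=0x2b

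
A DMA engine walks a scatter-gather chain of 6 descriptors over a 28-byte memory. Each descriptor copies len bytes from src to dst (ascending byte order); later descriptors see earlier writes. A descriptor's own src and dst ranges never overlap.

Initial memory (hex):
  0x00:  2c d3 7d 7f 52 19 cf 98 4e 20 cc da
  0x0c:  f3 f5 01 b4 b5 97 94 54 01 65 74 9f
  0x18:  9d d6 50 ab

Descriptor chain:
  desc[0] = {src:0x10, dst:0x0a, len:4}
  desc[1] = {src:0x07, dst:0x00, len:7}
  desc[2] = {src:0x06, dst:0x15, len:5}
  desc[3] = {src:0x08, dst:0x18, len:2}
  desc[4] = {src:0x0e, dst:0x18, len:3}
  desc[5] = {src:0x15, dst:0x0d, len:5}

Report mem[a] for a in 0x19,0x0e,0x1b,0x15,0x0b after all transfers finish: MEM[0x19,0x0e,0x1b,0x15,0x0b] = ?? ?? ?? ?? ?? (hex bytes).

MEM[0x19,0x0e,0x1b,0x15,0x0b] = b4 98 ab 54 97

[0] 0x10->0x0a len=4 : b5 97 94 54
[1] 0x07->0x00 len=7 : 98 4e 20 b5 97 94 54
[2] 0x06->0x15 len=5 : 54 98 4e 20 b5
[3] 0x08->0x18 len=2 : 4e 20
[4] 0x0e->0x18 len=3 : 01 b4 b5
[5] 0x15->0x0d len=5 : 54 98 4e 01 b4
query mem[0x19]=0xb4, mem[0x0e]=0x98, mem[0x1b]=0xab, mem[0x15]=0x54, mem[0x0b]=0x97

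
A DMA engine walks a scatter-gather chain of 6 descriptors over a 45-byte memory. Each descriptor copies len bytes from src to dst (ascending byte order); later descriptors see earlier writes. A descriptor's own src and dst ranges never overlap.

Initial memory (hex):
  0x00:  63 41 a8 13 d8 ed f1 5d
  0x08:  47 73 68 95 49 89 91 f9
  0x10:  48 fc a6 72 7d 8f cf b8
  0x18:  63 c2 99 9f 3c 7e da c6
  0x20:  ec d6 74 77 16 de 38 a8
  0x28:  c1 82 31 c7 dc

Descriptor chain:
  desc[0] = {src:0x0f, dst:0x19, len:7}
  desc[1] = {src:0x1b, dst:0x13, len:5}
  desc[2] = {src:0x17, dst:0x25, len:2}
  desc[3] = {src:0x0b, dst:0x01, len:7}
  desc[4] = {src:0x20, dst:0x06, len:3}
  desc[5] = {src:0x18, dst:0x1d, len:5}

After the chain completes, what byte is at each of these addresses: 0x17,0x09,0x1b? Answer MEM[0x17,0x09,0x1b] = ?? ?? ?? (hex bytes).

MEM[0x17,0x09,0x1b] = 8f 73 fc

[0] 0x0f->0x19 len=7 : f9 48 fc a6 72 7d 8f
[1] 0x1b->0x13 len=5 : fc a6 72 7d 8f
[2] 0x17->0x25 len=2 : 8f 63
[3] 0x0b->0x01 len=7 : 95 49 89 91 f9 48 fc
[4] 0x20->0x06 len=3 : ec d6 74
[5] 0x18->0x1d len=5 : 63 f9 48 fc a6
query mem[0x17]=0x8f, mem[0x09]=0x73, mem[0x1b]=0xfc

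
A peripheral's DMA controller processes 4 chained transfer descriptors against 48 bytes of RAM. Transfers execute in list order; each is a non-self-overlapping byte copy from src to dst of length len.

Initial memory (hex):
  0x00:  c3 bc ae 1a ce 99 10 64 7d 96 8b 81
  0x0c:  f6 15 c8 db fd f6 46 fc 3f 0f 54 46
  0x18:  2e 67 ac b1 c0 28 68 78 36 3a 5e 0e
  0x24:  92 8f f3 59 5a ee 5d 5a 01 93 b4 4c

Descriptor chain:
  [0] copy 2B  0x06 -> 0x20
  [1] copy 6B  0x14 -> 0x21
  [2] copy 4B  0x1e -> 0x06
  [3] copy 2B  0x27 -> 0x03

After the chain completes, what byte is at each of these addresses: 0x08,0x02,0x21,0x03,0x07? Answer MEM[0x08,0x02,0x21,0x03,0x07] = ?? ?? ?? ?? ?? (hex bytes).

D0: mem[0x20..0x21] <- [10 64]
D1: mem[0x21..0x26] <- [3f 0f 54 46 2e 67]
D2: mem[0x06..0x09] <- [68 78 10 3f]
D3: mem[0x03..0x04] <- [59 5a]
query mem[0x08]=0x10, mem[0x02]=0xae, mem[0x21]=0x3f, mem[0x03]=0x59, mem[0x07]=0x78

MEM[0x08,0x02,0x21,0x03,0x07] = 10 ae 3f 59 78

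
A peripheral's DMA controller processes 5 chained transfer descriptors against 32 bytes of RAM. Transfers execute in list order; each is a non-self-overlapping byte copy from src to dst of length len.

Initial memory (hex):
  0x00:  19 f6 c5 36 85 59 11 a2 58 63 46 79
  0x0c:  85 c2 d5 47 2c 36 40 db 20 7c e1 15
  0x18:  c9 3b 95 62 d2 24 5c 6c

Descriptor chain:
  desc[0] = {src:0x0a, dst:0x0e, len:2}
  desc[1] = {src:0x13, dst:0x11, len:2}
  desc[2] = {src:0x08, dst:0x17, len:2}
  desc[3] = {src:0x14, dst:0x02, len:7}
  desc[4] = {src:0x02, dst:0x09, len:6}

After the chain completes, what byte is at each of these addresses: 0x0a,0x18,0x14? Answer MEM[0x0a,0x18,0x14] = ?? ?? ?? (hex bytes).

MEM[0x0a,0x18,0x14] = 7c 63 20

[0] 0x0a->0x0e len=2 : 46 79
[1] 0x13->0x11 len=2 : db 20
[2] 0x08->0x17 len=2 : 58 63
[3] 0x14->0x02 len=7 : 20 7c e1 58 63 3b 95
[4] 0x02->0x09 len=6 : 20 7c e1 58 63 3b
query mem[0x0a]=0x7c, mem[0x18]=0x63, mem[0x14]=0x20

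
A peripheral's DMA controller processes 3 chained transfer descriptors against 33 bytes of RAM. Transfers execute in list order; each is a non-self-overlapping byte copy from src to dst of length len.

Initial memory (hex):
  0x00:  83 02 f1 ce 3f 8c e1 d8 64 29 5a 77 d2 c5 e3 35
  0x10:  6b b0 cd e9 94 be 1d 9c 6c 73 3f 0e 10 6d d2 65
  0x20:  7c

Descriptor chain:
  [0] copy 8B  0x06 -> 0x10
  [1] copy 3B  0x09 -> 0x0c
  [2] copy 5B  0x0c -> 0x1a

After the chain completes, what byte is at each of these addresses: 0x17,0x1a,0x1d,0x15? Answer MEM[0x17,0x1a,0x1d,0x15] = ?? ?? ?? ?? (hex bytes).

[0] 0x06->0x10 len=8 : e1 d8 64 29 5a 77 d2 c5
[1] 0x09->0x0c len=3 : 29 5a 77
[2] 0x0c->0x1a len=5 : 29 5a 77 35 e1
query mem[0x17]=0xc5, mem[0x1a]=0x29, mem[0x1d]=0x35, mem[0x15]=0x77

MEM[0x17,0x1a,0x1d,0x15] = c5 29 35 77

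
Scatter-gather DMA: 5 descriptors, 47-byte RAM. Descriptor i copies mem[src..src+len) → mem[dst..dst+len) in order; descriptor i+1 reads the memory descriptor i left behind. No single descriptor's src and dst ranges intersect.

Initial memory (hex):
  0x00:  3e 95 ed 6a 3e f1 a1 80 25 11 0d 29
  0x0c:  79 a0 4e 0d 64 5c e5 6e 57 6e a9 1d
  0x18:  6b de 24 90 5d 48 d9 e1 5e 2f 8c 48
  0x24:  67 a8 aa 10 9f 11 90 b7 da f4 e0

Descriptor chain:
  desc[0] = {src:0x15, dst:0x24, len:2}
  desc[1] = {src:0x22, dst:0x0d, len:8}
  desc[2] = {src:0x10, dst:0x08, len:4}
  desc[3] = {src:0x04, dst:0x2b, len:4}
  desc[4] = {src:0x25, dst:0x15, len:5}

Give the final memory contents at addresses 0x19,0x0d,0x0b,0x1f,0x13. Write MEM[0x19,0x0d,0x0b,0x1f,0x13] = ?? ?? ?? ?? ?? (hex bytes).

MEM[0x19,0x0d,0x0b,0x1f,0x13] = 11 8c 9f e1 9f

  after D0: wrote 2B at 0x24 = 6ea9
  after D1: wrote 8B at 0x0d = 8c486ea9aa109f11
  after D2: wrote 4B at 0x08 = a9aa109f
  after D3: wrote 4B at 0x2b = 3ef1a180
  after D4: wrote 5B at 0x15 = a9aa109f11
query mem[0x19]=0x11, mem[0x0d]=0x8c, mem[0x0b]=0x9f, mem[0x1f]=0xe1, mem[0x13]=0x9f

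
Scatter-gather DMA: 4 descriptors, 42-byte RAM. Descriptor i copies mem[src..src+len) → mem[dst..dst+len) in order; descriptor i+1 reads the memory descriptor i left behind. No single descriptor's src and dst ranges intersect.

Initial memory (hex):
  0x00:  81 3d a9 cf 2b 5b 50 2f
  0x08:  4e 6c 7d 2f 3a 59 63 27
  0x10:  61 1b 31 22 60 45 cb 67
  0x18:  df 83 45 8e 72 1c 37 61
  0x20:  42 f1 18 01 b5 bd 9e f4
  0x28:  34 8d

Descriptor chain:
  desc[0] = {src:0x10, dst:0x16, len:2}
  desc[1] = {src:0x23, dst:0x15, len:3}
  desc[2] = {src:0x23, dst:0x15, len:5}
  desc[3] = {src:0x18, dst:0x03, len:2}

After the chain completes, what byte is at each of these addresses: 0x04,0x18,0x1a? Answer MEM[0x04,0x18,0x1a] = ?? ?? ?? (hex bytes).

MEM[0x04,0x18,0x1a] = f4 9e 45

D0: mem[0x16..0x17] <- [61 1b]
D1: mem[0x15..0x17] <- [01 b5 bd]
D2: mem[0x15..0x19] <- [01 b5 bd 9e f4]
D3: mem[0x03..0x04] <- [9e f4]
query mem[0x04]=0xf4, mem[0x18]=0x9e, mem[0x1a]=0x45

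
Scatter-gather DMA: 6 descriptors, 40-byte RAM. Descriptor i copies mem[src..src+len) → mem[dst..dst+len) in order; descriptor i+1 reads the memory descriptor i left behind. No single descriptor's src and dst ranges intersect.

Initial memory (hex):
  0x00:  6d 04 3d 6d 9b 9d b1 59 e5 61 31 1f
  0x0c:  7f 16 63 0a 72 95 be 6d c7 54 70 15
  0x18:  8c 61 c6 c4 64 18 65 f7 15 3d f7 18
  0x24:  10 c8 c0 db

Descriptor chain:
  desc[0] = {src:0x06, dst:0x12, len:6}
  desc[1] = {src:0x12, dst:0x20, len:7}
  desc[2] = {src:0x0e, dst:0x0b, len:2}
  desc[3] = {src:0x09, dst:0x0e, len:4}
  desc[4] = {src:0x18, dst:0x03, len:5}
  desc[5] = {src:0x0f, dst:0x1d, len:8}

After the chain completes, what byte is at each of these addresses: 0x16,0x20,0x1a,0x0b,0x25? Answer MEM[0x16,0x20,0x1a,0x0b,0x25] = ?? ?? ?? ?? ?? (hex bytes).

[0] 0x06->0x12 len=6 : b1 59 e5 61 31 1f
[1] 0x12->0x20 len=7 : b1 59 e5 61 31 1f 8c
[2] 0x0e->0x0b len=2 : 63 0a
[3] 0x09->0x0e len=4 : 61 31 63 0a
[4] 0x18->0x03 len=5 : 8c 61 c6 c4 64
[5] 0x0f->0x1d len=8 : 31 63 0a b1 59 e5 61 31
query mem[0x16]=0x31, mem[0x20]=0xb1, mem[0x1a]=0xc6, mem[0x0b]=0x63, mem[0x25]=0x1f

MEM[0x16,0x20,0x1a,0x0b,0x25] = 31 b1 c6 63 1f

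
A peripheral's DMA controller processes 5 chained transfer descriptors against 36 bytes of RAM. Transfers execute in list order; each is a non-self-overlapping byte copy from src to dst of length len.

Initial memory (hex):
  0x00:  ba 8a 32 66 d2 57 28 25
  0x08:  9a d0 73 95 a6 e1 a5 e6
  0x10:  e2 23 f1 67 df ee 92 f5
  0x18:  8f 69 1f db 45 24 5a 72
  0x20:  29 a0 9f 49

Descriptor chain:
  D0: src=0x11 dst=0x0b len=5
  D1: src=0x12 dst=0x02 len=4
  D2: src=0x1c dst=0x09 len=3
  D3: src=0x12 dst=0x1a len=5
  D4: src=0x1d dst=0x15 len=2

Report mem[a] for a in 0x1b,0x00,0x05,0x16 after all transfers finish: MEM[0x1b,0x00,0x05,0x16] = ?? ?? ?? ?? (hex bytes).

MEM[0x1b,0x00,0x05,0x16] = 67 ba ee 92

  after D0: wrote 5B at 0x0b = 23f167dfee
  after D1: wrote 4B at 0x02 = f167dfee
  after D2: wrote 3B at 0x09 = 45245a
  after D3: wrote 5B at 0x1a = f167dfee92
  after D4: wrote 2B at 0x15 = ee92
query mem[0x1b]=0x67, mem[0x00]=0xba, mem[0x05]=0xee, mem[0x16]=0x92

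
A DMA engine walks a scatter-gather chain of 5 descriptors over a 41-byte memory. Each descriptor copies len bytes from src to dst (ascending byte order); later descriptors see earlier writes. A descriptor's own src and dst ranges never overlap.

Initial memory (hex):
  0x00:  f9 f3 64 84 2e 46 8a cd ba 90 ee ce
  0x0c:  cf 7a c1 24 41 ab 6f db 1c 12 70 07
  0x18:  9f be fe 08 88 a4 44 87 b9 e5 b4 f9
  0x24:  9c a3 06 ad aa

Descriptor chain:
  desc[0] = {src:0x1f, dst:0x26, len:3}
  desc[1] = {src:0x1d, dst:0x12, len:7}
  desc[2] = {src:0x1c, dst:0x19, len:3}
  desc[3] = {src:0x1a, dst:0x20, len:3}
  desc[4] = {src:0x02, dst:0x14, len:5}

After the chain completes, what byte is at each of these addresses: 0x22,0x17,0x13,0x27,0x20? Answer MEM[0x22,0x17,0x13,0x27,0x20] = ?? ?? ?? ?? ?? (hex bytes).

MEM[0x22,0x17,0x13,0x27,0x20] = 88 46 44 b9 a4

  after D0: wrote 3B at 0x26 = 87b9e5
  after D1: wrote 7B at 0x12 = a44487b9e5b4f9
  after D2: wrote 3B at 0x19 = 88a444
  after D3: wrote 3B at 0x20 = a44488
  after D4: wrote 5B at 0x14 = 64842e468a
query mem[0x22]=0x88, mem[0x17]=0x46, mem[0x13]=0x44, mem[0x27]=0xb9, mem[0x20]=0xa4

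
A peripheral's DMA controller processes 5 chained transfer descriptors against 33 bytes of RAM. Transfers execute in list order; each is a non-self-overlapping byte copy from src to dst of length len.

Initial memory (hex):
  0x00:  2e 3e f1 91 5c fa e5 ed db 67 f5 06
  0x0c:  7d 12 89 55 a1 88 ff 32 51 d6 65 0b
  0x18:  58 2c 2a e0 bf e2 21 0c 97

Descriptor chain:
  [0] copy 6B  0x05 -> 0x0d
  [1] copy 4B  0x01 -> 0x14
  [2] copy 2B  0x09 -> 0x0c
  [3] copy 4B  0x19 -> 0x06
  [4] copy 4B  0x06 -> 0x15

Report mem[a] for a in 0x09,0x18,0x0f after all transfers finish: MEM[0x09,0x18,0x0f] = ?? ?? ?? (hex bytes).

MEM[0x09,0x18,0x0f] = bf bf ed

D0: mem[0x0d..0x12] <- [fa e5 ed db 67 f5]
D1: mem[0x14..0x17] <- [3e f1 91 5c]
D2: mem[0x0c..0x0d] <- [67 f5]
D3: mem[0x06..0x09] <- [2c 2a e0 bf]
D4: mem[0x15..0x18] <- [2c 2a e0 bf]
query mem[0x09]=0xbf, mem[0x18]=0xbf, mem[0x0f]=0xed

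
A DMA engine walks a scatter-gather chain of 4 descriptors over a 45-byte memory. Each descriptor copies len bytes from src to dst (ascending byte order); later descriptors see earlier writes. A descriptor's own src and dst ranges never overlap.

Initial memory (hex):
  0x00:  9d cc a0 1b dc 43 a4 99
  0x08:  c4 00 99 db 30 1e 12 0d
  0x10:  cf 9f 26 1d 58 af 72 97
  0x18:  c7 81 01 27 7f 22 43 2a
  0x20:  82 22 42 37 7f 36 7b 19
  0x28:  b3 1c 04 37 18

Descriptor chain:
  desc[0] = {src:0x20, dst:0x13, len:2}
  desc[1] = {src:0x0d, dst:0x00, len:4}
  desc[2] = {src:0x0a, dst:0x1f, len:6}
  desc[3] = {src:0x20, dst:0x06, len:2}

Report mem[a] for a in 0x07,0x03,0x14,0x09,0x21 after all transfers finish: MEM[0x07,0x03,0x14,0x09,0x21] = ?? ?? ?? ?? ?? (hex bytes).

  after D0: wrote 2B at 0x13 = 8222
  after D1: wrote 4B at 0x00 = 1e120dcf
  after D2: wrote 6B at 0x1f = 99db301e120d
  after D3: wrote 2B at 0x06 = db30
query mem[0x07]=0x30, mem[0x03]=0xcf, mem[0x14]=0x22, mem[0x09]=0x00, mem[0x21]=0x30

MEM[0x07,0x03,0x14,0x09,0x21] = 30 cf 22 00 30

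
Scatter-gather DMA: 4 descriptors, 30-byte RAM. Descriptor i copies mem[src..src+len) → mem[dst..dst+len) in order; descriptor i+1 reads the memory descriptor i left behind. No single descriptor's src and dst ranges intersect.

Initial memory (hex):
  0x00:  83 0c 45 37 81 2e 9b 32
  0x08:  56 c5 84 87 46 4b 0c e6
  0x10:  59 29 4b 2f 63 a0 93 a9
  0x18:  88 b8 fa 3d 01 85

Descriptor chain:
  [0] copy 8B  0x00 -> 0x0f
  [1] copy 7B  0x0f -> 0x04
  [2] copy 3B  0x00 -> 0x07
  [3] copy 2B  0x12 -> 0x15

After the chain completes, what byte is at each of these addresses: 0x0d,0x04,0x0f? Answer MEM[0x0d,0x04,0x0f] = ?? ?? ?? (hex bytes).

MEM[0x0d,0x04,0x0f] = 4b 83 83

  after D0: wrote 8B at 0x0f = 830c4537812e9b32
  after D1: wrote 7B at 0x04 = 830c4537812e9b
  after D2: wrote 3B at 0x07 = 830c45
  after D3: wrote 2B at 0x15 = 3781
query mem[0x0d]=0x4b, mem[0x04]=0x83, mem[0x0f]=0x83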